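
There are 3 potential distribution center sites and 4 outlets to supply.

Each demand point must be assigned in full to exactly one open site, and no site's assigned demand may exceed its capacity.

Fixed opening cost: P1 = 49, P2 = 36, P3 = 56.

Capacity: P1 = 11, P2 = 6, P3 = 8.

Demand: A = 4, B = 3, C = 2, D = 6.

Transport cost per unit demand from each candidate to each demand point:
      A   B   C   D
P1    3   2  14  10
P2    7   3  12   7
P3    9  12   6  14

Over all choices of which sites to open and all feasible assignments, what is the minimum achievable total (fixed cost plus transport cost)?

Open {P1, P2}; cheapest assignment that respects the capacities:
  P1 (cap 11, load 9): A, B, C — cost 4×3 + 3×2 + 2×14 = 46
  P2 (cap 6, load 6): D — cost 6×7 = 42
  Shipping 88, fixed 85 → total 173.
  Any other capacity-feasible assignment to {P1, P2} ships for at least 88.
Compare {P1, P2, P3}: its best feasible assignment gives total 213.
Compare {P1, P3}: its best feasible assignment gives total 219.
Every other set of open sites that can feasibly serve all demand totals ≥ 213 even under its best assignment. Minimum: 173.

173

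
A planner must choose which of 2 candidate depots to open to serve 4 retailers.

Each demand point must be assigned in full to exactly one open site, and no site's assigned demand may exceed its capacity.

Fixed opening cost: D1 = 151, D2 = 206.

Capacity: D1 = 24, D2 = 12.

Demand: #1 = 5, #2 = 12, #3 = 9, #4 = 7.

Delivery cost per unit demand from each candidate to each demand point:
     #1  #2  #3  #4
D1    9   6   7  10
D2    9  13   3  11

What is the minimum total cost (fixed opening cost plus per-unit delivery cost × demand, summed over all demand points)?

Open {D1, D2}; cheapest assignment that respects the capacities:
  D1 (cap 24, load 24): #1, #2, #4 — cost 5×9 + 12×6 + 7×10 = 187
  D2 (cap 12, load 9): #3 — cost 9×3 = 27
  Shipping 214, fixed 357 → total 571.
  Any other capacity-feasible assignment to {D1, D2} ships for at least 214.
Total demand is 33 and no other set of sites has combined capacity ≥ 33, so {D1, D2} is the only feasible choice of open sites. Minimum: 571.

571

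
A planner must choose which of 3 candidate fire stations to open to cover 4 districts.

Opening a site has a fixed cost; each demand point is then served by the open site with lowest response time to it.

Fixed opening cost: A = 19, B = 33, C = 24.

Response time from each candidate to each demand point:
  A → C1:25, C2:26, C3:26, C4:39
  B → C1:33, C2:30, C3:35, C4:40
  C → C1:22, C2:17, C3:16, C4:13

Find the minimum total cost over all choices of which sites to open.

92

Open {C}: assign each demand point to its cheapest open site.
  C1→C 22, C2→C 17, C3→C 16, C4→C 13
  response time 68, fixed 24 → total 92.
Compare {A, C}: response time 68 + fixed 43 = 111.
Compare {B, C}: response time 68 + fixed 57 = 125.
Compare {A}: response time 116 + fixed 19 = 135.
All other subsets cost ≥ 111. Minimum total cost: 92.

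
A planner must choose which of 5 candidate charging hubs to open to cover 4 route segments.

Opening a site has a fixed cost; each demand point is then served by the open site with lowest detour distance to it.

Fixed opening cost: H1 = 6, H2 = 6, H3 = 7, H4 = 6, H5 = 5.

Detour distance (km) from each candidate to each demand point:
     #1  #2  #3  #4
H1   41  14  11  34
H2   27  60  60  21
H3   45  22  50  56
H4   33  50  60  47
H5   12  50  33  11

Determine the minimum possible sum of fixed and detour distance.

59

Open {H1, H5}: assign each demand point to its cheapest open site.
  #1→H5 12, #2→H1 14, #3→H1 11, #4→H5 11
  detour distance 48, fixed 11 → total 59.
Compare {H1, H2, H5}: detour distance 48 + fixed 17 = 65.
Compare {H1, H4, H5}: detour distance 48 + fixed 17 = 65.
Compare {H1, H3, H5}: detour distance 48 + fixed 18 = 66.
All other subsets cost ≥ 65. Minimum total cost: 59.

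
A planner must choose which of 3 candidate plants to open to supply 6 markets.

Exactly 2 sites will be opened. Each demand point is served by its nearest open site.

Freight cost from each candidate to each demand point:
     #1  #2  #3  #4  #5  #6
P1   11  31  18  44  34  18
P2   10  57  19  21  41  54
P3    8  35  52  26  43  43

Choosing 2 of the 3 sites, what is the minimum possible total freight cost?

132

Open {P1, P2}.
  #1→P2 10, #2→P1 31, #3→P1 18, #4→P2 21, #5→P1 34, #6→P1 18  ⇒ total 132.
Compare {P1, P3}: total 135.
Compare {P2, P3}: total 167.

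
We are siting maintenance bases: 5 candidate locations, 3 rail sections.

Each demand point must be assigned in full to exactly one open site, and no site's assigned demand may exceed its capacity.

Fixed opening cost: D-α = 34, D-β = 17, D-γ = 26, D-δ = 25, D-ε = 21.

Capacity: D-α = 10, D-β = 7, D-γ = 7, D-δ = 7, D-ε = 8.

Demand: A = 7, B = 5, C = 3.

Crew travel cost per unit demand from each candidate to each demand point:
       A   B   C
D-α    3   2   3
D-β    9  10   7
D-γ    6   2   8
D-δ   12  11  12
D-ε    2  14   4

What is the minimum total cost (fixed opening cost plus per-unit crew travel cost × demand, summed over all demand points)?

Open {D-α, D-ε}; cheapest assignment that respects the capacities:
  D-α (cap 10, load 8): B, C — cost 5×2 + 3×3 = 19
  D-ε (cap 8, load 7): A — cost 7×2 = 14
  Shipping 33, fixed 55 → total 88.
  Any other capacity-feasible assignment to {D-α, D-ε} ships for at least 33.
Compare {D-α, D-γ}: its best feasible assignment gives total 100.
Compare {D-α, D-β, D-ε}: its best feasible assignment gives total 105.
Every other set of open sites that can feasibly serve all demand totals ≥ 100 even under its best assignment. Minimum: 88.

88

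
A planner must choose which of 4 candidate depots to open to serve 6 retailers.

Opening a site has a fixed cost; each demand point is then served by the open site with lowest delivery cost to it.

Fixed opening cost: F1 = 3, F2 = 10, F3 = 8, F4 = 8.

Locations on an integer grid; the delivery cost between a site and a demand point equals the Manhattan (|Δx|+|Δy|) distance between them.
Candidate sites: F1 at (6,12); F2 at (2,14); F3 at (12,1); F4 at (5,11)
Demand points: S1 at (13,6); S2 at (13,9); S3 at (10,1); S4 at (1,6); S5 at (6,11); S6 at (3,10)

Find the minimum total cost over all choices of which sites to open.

45

Open {F1, F3}: assign each demand point to its cheapest open site.
  S1→F3 6, S2→F3 9, S3→F3 2, S4→F1 11, S5→F1 1, S6→F1 5
  delivery cost 34, fixed 11 → total 45.
Compare {F3, F4}: delivery cost 30 + fixed 16 = 46.
Compare {F1, F3, F4}: delivery cost 30 + fixed 19 = 49.
Compare {F1, F2, F3}: delivery cost 32 + fixed 21 = 53.
All other subsets cost ≥ 46. Minimum total cost: 45.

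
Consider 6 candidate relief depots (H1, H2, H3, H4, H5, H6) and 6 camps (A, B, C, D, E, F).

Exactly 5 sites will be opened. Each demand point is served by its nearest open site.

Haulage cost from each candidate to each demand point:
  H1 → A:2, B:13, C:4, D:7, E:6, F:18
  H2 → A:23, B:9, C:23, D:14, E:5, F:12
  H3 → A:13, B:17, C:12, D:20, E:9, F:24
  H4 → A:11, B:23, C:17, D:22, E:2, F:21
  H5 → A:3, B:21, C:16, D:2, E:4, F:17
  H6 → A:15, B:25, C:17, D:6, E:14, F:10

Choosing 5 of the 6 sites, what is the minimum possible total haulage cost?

Open {H1, H2, H4, H5, H6}.
  A→H1 2, B→H2 9, C→H1 4, D→H5 2, E→H4 2, F→H6 10  ⇒ total 29.
Compare {H1, H2, H3, H4, H5}: total 31.
Compare {H1, H2, H3, H5, H6}: total 31.
No size-5 selection does better; minimum is 29.

29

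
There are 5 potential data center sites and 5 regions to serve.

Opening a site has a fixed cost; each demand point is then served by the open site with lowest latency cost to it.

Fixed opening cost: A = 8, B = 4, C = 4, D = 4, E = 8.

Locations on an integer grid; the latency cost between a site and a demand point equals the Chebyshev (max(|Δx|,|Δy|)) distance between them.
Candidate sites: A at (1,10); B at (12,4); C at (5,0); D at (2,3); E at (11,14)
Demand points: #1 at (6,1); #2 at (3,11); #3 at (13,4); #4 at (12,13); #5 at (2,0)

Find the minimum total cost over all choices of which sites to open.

Open {B, C, E}: assign each demand point to its cheapest open site.
  #1→C 1, #2→E 8, #3→B 1, #4→E 1, #5→C 3
  latency cost 14, fixed 16 → total 30.
Compare {B, C}: latency cost 23 + fixed 8 = 31.
Compare {A, B, C}: latency cost 16 + fixed 16 = 32.
Compare {A, B, C, E}: latency cost 8 + fixed 24 = 32.
All other subsets cost ≥ 31. Minimum total cost: 30.

30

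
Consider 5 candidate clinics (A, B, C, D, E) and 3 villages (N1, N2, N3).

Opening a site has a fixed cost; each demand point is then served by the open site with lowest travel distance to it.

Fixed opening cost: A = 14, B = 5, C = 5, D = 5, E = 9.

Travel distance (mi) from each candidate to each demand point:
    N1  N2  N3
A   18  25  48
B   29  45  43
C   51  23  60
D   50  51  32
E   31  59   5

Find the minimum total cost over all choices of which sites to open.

Open {A, E}: assign each demand point to its cheapest open site.
  N1→A 18, N2→A 25, N3→E 5
  travel distance 48, fixed 23 → total 71.
Compare {C, E}: travel distance 59 + fixed 14 = 73.
Compare {A, C, E}: travel distance 46 + fixed 28 = 74.
Compare {A, B, E}: travel distance 48 + fixed 28 = 76.
All other subsets cost ≥ 73. Minimum total cost: 71.

71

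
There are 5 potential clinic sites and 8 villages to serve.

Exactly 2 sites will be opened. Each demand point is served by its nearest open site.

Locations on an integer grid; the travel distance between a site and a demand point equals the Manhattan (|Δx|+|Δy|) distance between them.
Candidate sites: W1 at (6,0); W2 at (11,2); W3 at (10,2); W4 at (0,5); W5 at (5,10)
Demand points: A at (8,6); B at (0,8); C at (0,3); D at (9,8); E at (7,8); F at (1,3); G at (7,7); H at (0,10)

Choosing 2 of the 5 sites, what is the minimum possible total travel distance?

35

Open {W4, W5}.
  A→W5 7, B→W4 3, C→W4 2, D→W5 6, E→W5 4, F→W4 3, G→W5 5, H→W4 5  ⇒ total 35.
Compare {W3, W4}: total 43.
Compare {W2, W4}: total 47.
No size-2 selection does better; minimum is 35.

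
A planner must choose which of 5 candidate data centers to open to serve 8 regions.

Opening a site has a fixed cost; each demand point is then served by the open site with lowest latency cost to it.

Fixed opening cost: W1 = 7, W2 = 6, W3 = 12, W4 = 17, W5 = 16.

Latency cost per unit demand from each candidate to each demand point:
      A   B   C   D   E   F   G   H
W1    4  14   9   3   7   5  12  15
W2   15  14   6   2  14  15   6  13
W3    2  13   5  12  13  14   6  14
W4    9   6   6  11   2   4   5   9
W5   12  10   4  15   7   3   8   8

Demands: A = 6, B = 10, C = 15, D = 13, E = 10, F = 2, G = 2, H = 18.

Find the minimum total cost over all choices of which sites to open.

Open {W2, W3, W4, W5}: assign each demand point to its cheapest open site.
  A→W3 6×2=12, B→W4 10×6=60, C→W5 15×4=60, D→W2 13×2=26, E→W4 10×2=20, F→W5 2×3=6, G→W4 2×5=10, H→W5 18×8=144
  latency cost 338, fixed 51 → total 389.
Compare {W1, W2, W4, W5}: latency cost 350 + fixed 46 = 396.
Compare {W1, W2, W3, W4, W5}: latency cost 338 + fixed 58 = 396.
Compare {W1, W4, W5}: latency cost 363 + fixed 40 = 403.
All other subsets cost ≥ 396. Minimum total cost: 389.

389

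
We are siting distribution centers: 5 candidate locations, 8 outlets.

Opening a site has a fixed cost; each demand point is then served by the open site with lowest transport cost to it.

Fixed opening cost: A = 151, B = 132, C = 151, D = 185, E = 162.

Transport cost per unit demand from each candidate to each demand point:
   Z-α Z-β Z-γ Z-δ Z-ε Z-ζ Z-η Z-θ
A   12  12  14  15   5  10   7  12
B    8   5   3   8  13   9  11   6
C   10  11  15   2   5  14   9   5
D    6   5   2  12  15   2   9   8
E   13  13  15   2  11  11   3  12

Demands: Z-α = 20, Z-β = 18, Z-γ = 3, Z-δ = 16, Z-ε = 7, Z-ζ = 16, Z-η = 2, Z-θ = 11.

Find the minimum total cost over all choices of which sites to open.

Open {C, D}: assign each demand point to its cheapest open site.
  Z-α→D 20×6=120, Z-β→D 18×5=90, Z-γ→D 3×2=6, Z-δ→C 16×2=32, Z-ε→C 7×5=35, Z-ζ→D 16×2=32, Z-η→C 2×9=18, Z-θ→C 11×5=55
  transport cost 388, fixed 336 → total 724.
Compare {D, E}: transport cost 451 + fixed 347 = 798.
Compare {B, C}: transport cost 543 + fixed 283 = 826.
Compare {D}: transport cost 651 + fixed 185 = 836.
All other subsets cost ≥ 798. Minimum total cost: 724.

724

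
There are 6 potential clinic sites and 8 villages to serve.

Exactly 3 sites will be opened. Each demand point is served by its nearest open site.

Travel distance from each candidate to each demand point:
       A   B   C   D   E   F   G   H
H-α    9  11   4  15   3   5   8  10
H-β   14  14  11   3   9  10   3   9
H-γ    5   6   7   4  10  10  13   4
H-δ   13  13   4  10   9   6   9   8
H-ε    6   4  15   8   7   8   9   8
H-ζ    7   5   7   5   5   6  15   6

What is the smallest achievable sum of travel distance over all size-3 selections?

Open {H-α, H-β, H-γ}.
  A→H-γ 5, B→H-γ 6, C→H-α 4, D→H-β 3, E→H-α 3, F→H-α 5, G→H-β 3, H→H-γ 4  ⇒ total 33.
Compare {H-α, H-β, H-ε}: total 36.
Compare {H-α, H-β, H-ζ}: total 36.
No size-3 selection does better; minimum is 33.

33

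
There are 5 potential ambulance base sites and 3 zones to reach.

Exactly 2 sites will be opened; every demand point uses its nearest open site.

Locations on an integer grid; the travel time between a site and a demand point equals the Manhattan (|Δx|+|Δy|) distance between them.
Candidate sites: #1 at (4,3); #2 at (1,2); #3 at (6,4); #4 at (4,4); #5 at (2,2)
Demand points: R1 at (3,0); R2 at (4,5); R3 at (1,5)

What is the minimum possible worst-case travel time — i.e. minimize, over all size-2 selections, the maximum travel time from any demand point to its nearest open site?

4

Open {#1, #2}.
  Farthest demand point is R1 at travel time 4 (to #1); all others are ≤ 4.
With {#1, #4} the worst case is 4.
With {#1, #5} the worst case is 4.
No size-2 selection achieves below 4.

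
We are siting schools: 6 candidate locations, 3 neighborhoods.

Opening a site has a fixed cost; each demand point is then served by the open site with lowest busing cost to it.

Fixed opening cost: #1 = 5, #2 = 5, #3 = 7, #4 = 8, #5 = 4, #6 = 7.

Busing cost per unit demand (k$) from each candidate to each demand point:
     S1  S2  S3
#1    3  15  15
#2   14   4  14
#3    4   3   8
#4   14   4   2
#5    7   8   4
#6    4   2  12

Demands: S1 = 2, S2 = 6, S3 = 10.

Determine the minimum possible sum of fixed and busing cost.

55

Open {#4, #6}: assign each demand point to its cheapest open site.
  S1→#6 2×4=8, S2→#6 6×2=12, S3→#4 10×2=20
  busing cost 40, fixed 15 → total 55.
Compare {#1, #4, #6}: busing cost 38 + fixed 20 = 58.
Compare {#4, #5, #6}: busing cost 40 + fixed 19 = 59.
Compare {#2, #4, #6}: busing cost 40 + fixed 20 = 60.
All other subsets cost ≥ 58. Minimum total cost: 55.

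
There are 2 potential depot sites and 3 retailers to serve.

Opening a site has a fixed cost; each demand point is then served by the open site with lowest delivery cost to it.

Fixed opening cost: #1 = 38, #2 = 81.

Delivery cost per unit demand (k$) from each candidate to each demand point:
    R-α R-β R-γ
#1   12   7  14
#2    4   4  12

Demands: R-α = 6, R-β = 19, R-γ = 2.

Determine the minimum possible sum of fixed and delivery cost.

Open {#2}: assign each demand point to its cheapest open site.
  R-α→#2 6×4=24, R-β→#2 19×4=76, R-γ→#2 2×12=24
  delivery cost 124, fixed 81 → total 205.
Compare {#1, #2}: delivery cost 124 + fixed 119 = 243.
Compare {#1}: delivery cost 233 + fixed 38 = 271.

205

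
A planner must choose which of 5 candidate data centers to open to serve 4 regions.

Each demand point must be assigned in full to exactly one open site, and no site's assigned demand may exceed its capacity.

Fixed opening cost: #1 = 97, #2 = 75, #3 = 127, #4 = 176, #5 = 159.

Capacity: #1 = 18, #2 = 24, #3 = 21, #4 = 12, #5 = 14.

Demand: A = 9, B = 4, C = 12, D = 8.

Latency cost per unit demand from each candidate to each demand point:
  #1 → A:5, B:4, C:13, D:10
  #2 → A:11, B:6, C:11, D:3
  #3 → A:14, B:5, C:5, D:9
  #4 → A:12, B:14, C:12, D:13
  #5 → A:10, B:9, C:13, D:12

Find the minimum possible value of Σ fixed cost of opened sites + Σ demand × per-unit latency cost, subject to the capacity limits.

Open {#1, #2}; cheapest assignment that respects the capacities:
  #1 (cap 18, load 13): A, B — cost 9×5 + 4×4 = 61
  #2 (cap 24, load 20): C, D — cost 12×11 + 8×3 = 156
  Shipping 217, fixed 172 → total 389.
  Any other capacity-feasible assignment to {#1, #2} ships for at least 217.
Compare {#2, #3}: its best feasible assignment gives total 405.
Compare {#1, #3}: its best feasible assignment gives total 417.
Every other set of open sites that can feasibly serve all demand totals ≥ 405 even under its best assignment. Minimum: 389.

389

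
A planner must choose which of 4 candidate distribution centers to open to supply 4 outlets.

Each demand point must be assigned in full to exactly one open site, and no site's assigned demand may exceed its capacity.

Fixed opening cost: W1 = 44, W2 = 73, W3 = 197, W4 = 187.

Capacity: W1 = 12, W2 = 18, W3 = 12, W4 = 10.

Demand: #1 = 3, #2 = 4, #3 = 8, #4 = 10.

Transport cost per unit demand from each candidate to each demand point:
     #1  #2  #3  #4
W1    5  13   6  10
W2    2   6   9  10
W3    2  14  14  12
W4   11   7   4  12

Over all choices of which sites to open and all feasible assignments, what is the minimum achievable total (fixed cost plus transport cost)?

295

Open {W1, W2}; cheapest assignment that respects the capacities:
  W1 (cap 12, load 8): #3 — cost 8×6 = 48
  W2 (cap 18, load 17): #1, #2, #4 — cost 3×2 + 4×6 + 10×10 = 130
  Shipping 178, fixed 117 → total 295.
  Any other capacity-feasible assignment to {W1, W2} ships for at least 178.
Compare {W2, W4}: its best feasible assignment gives total 422.
Compare {W1, W2, W4}: its best feasible assignment gives total 466.
Every other set of open sites that can feasibly serve all demand totals ≥ 422 even under its best assignment. Minimum: 295.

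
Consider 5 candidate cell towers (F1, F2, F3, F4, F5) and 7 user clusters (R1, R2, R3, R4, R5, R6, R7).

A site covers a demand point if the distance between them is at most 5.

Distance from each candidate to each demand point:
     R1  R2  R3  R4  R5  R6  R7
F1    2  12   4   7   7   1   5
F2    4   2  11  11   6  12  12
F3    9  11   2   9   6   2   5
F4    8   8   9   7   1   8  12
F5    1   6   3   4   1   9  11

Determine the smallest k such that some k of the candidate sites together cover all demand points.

3

Coverage sets (demand points within 5 of each site):
  F1: {R1, R3, R6, R7}
  F2: {R1, R2}
  F3: {R3, R6, R7}
  F4: {R5}
  F5: {R1, R3, R4, R5}
No 2 sites suffice: every size-2 union leaves at least one demand point uncovered.
But {F1, F2, F5} covers everything, so the minimum is 3.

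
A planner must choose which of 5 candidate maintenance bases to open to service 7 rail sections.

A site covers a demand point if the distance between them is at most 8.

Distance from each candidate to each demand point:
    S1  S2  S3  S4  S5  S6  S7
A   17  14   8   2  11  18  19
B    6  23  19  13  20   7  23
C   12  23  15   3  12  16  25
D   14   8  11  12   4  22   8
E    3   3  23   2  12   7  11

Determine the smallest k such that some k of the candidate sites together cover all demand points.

3

Coverage sets (demand points within 8 of each site):
  A: {S3, S4}
  B: {S1, S6}
  C: {S4}
  D: {S2, S5, S7}
  E: {S1, S2, S4, S6}
No 2 sites suffice: every size-2 union leaves at least one demand point uncovered.
But {A, B, D} covers everything, so the minimum is 3.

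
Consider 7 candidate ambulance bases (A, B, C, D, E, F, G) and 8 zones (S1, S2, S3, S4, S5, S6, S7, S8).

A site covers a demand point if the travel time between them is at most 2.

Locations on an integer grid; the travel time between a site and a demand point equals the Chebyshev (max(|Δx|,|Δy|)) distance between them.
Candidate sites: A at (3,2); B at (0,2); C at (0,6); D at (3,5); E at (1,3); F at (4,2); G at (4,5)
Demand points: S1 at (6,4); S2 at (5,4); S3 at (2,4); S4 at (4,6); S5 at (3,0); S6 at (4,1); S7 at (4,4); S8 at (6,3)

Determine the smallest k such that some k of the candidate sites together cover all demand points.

Coverage sets (demand points within 2 of each site):
  A: {S2, S3, S5, S6, S7}
  B: {S3}
  C: {S3}
  D: {S2, S3, S4, S7}
  E: {S3}
  F: {S1, S2, S3, S5, S6, S7, S8}
  G: {S1, S2, S3, S4, S7, S8}
No single site covers all 8 demand points.
But {A, G} covers everything, so the minimum is 2.

2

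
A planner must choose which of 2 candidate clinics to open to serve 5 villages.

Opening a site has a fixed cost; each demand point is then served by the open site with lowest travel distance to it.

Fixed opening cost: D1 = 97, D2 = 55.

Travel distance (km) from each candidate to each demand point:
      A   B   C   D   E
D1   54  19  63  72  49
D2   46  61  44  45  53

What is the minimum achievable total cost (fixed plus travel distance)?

304

Open {D2}: assign each demand point to its cheapest open site.
  A→D2 46, B→D2 61, C→D2 44, D→D2 45, E→D2 53
  travel distance 249, fixed 55 → total 304.
Compare {D1}: travel distance 257 + fixed 97 = 354.
Compare {D1, D2}: travel distance 203 + fixed 152 = 355.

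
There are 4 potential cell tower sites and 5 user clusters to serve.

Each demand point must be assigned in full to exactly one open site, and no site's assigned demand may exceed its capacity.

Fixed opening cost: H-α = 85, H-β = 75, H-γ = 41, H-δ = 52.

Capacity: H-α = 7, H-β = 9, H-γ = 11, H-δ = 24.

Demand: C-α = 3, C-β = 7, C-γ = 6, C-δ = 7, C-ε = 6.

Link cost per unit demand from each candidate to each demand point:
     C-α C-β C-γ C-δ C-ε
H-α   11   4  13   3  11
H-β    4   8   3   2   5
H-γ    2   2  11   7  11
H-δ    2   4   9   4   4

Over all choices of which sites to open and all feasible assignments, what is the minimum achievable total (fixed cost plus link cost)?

Open {H-γ, H-δ}; cheapest assignment that respects the capacities:
  H-γ (cap 11, load 10): C-α, C-β — cost 3×2 + 7×2 = 20
  H-δ (cap 24, load 19): C-γ, C-δ, C-ε — cost 6×9 + 7×4 + 6×4 = 106
  Shipping 126, fixed 93 → total 219.
  Any other capacity-feasible assignment to {H-γ, H-δ} ships for at least 126.
Compare {H-β, H-δ}: its best feasible assignment gives total 231.
Compare {H-β, H-γ, H-δ}: its best feasible assignment gives total 258.
Every other set of open sites that can feasibly serve all demand totals ≥ 231 even under its best assignment. Minimum: 219.

219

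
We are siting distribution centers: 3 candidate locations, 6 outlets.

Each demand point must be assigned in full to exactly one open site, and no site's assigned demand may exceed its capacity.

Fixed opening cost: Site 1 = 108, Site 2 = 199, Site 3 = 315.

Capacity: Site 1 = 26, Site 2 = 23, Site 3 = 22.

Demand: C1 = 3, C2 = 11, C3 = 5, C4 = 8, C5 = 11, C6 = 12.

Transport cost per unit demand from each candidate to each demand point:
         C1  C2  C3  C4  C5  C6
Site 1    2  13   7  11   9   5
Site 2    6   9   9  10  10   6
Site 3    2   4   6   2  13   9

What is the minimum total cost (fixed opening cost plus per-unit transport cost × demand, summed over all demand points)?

Open {Site 1, Site 2, Site 3}; cheapest assignment that respects the capacities:
  Site 1 (cap 26, load 26): C1, C5, C6 — cost 3×2 + 11×9 + 12×5 = 165
  Site 2 (cap 23, load 5): C3 — cost 5×9 = 45
  Site 3 (cap 22, load 19): C2, C4 — cost 11×4 + 8×2 = 60
  Shipping 270, fixed 622 → total 892.
  Any other capacity-feasible assignment to {Site 1, Site 2, Site 3} ships for at least 270.
Total demand is 50 and no other set of sites has combined capacity ≥ 50, so {Site 1, Site 2, Site 3} is the only feasible choice of open sites. Minimum: 892.

892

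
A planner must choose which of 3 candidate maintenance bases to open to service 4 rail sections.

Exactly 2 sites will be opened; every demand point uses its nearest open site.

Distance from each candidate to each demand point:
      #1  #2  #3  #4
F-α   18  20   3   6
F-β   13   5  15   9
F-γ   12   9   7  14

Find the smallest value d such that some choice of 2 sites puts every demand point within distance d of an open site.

12

Open {F-α, F-γ}.
  Farthest demand point is #1 at distance 12 (to F-γ); all others are ≤ 12.
With {F-β, F-γ} the worst case is 12.
With {F-α, F-β} the worst case is 13.
No size-2 selection achieves below 12.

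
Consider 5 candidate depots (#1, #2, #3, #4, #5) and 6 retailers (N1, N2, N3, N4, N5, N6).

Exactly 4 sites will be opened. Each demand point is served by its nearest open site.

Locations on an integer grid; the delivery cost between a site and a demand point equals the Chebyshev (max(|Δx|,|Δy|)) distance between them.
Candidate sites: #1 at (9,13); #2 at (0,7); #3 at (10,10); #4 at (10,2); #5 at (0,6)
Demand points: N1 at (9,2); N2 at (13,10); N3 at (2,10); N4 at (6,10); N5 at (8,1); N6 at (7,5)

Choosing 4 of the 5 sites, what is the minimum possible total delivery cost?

15

Open {#1, #2, #3, #4}.
  N1→#4 1, N2→#3 3, N3→#2 3, N4→#1 3, N5→#4 2, N6→#4 3  ⇒ total 15.
Compare {#1, #2, #4, #5}: total 16.
Compare {#1, #3, #4, #5}: total 16.
No size-4 selection does better; minimum is 15.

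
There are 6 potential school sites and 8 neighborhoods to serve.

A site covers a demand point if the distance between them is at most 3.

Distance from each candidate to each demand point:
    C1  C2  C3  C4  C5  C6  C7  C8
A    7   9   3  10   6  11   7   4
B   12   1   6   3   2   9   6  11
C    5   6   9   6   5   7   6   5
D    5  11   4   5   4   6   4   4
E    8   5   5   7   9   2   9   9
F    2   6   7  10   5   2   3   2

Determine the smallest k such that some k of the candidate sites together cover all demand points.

3

Coverage sets (demand points within 3 of each site):
  A: {C3}
  B: {C2, C4, C5}
  C: {}
  D: {}
  E: {C6}
  F: {C1, C6, C7, C8}
No 2 sites suffice: every size-2 union leaves at least one demand point uncovered.
But {A, B, F} covers everything, so the minimum is 3.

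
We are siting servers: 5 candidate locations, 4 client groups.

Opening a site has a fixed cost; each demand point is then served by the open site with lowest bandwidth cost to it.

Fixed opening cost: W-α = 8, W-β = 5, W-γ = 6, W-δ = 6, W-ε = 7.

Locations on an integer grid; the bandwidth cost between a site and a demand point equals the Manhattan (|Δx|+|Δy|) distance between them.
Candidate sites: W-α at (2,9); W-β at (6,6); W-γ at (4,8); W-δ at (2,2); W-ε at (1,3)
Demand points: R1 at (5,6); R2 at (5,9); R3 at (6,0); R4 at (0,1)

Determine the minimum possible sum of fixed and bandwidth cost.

25

Open {W-β, W-δ}: assign each demand point to its cheapest open site.
  R1→W-β 1, R2→W-β 4, R3→W-β 6, R4→W-δ 3
  bandwidth cost 14, fixed 11 → total 25.
Compare {W-β, W-ε}: bandwidth cost 14 + fixed 12 = 26.
Compare {W-γ, W-δ}: bandwidth cost 14 + fixed 12 = 26.
Compare {W-β}: bandwidth cost 22 + fixed 5 = 27.
All other subsets cost ≥ 26. Minimum total cost: 25.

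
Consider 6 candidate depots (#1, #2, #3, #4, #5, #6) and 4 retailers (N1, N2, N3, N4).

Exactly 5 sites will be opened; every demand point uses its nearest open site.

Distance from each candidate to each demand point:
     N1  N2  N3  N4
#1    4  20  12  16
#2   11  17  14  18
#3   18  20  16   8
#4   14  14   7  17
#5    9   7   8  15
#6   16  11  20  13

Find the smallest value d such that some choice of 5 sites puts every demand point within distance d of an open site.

Open {#1, #2, #3, #4, #5}.
  Farthest demand point is N4 at distance 8 (to #3); all others are ≤ 8.
With {#1, #2, #3, #5, #6} the worst case is 8.
With {#1, #3, #4, #5, #6} the worst case is 8.
No size-5 selection achieves below 8.

8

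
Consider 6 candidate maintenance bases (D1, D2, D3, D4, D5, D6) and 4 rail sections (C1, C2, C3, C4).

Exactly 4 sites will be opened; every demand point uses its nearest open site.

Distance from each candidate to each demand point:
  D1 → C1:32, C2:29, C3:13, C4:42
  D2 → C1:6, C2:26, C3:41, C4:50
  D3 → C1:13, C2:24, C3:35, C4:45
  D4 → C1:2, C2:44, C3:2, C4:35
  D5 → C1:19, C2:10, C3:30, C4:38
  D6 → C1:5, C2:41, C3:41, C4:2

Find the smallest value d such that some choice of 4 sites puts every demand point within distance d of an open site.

Open {D1, D4, D5, D6}.
  Farthest demand point is C2 at distance 10 (to D5); all others are ≤ 10.
With {D2, D4, D5, D6} the worst case is 10.
With {D3, D4, D5, D6} the worst case is 10.
No size-4 selection achieves below 10.

10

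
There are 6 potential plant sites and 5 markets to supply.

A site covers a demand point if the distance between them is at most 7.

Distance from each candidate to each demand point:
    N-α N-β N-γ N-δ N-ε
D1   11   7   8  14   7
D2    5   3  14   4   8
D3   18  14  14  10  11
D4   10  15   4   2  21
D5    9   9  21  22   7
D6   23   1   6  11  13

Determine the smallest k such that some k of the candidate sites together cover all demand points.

Coverage sets (demand points within 7 of each site):
  D1: {N-β, N-ε}
  D2: {N-α, N-β, N-δ}
  D3: {}
  D4: {N-γ, N-δ}
  D5: {N-ε}
  D6: {N-β, N-γ}
No 2 sites suffice: every size-2 union leaves at least one demand point uncovered.
But {D1, D2, D4} covers everything, so the minimum is 3.

3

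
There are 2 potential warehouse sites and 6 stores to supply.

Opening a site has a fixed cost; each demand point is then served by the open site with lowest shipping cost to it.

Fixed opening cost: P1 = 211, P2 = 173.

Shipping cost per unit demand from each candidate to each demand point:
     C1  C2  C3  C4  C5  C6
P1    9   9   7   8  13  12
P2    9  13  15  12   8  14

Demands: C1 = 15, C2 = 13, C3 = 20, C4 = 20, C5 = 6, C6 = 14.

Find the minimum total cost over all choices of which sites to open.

1009

Open {P1}: assign each demand point to its cheapest open site.
  C1→P1 15×9=135, C2→P1 13×9=117, C3→P1 20×7=140, C4→P1 20×8=160, C5→P1 6×13=78, C6→P1 14×12=168
  shipping cost 798, fixed 211 → total 1009.
Compare {P1, P2}: shipping cost 768 + fixed 384 = 1152.
Compare {P2}: shipping cost 1088 + fixed 173 = 1261.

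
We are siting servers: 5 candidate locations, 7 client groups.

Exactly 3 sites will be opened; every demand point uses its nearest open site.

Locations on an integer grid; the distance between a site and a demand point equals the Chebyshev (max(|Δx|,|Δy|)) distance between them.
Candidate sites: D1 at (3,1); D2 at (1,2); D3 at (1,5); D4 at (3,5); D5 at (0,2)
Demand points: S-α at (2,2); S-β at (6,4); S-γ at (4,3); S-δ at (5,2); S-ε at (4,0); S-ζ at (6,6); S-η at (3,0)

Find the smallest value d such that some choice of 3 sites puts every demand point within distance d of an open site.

Open {D1, D2, D4}.
  Farthest demand point is S-β at distance 3 (to D1); all others are ≤ 3.
With {D1, D3, D4} the worst case is 3.
With {D1, D4, D5} the worst case is 3.
No size-3 selection achieves below 3.

3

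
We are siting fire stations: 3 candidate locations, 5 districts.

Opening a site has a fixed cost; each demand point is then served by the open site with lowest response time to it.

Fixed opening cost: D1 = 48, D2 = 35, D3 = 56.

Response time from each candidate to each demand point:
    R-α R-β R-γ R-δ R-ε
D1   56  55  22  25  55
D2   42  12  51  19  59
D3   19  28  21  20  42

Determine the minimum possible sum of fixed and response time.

Open {D3}: assign each demand point to its cheapest open site.
  R-α→D3 19, R-β→D3 28, R-γ→D3 21, R-δ→D3 20, R-ε→D3 42
  response time 130, fixed 56 → total 186.
Compare {D2, D3}: response time 113 + fixed 91 = 204.
Compare {D2}: response time 183 + fixed 35 = 218.
Compare {D1, D2}: response time 150 + fixed 83 = 233.
All other subsets cost ≥ 204. Minimum total cost: 186.

186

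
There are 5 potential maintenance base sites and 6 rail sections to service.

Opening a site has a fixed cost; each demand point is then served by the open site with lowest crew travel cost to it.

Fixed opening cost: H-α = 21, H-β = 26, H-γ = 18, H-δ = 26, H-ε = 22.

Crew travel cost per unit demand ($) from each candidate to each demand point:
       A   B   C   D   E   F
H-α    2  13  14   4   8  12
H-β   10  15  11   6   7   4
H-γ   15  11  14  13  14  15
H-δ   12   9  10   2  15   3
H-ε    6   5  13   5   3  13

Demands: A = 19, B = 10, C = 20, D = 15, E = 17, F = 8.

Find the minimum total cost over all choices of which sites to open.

462

Open {H-α, H-δ, H-ε}: assign each demand point to its cheapest open site.
  A→H-α 19×2=38, B→H-ε 10×5=50, C→H-δ 20×10=200, D→H-δ 15×2=30, E→H-ε 17×3=51, F→H-δ 8×3=24
  crew travel cost 393, fixed 69 → total 462.
Compare {H-α, H-γ, H-δ, H-ε}: crew travel cost 393 + fixed 87 = 480.
Compare {H-α, H-β, H-δ, H-ε}: crew travel cost 393 + fixed 95 = 488.
Compare {H-α, H-β, H-γ, H-δ, H-ε}: crew travel cost 393 + fixed 113 = 506.
All other subsets cost ≥ 480. Minimum total cost: 462.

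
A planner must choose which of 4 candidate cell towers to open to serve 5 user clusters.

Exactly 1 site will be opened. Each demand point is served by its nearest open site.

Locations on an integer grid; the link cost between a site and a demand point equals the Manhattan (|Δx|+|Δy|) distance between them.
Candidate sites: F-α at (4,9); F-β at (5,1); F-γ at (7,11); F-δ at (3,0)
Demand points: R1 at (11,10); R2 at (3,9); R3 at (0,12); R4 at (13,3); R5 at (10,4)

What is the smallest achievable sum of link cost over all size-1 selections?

42

Open {F-α}.
  R1→F-α 8, R2→F-α 1, R3→F-α 7, R4→F-α 15, R5→F-α 11  ⇒ total 42.
Compare {F-γ}: total 43.
Compare {F-β}: total 59.
No size-1 selection does better; minimum is 42.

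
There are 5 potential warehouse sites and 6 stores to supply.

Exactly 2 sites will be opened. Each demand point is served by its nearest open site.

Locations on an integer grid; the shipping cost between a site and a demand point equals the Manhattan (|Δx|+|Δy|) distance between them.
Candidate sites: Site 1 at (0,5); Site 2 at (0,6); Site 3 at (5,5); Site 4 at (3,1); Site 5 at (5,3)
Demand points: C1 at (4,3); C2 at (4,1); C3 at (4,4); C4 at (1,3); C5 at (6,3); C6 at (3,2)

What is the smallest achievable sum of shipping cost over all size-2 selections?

Open {Site 4, Site 5}.
  C1→Site 5 1, C2→Site 4 1, C3→Site 5 2, C4→Site 4 4, C5→Site 5 1, C6→Site 4 1  ⇒ total 10.
Compare {Site 1, Site 5}: total 13.
Compare {Site 2, Site 5}: total 14.
No size-2 selection does better; minimum is 10.

10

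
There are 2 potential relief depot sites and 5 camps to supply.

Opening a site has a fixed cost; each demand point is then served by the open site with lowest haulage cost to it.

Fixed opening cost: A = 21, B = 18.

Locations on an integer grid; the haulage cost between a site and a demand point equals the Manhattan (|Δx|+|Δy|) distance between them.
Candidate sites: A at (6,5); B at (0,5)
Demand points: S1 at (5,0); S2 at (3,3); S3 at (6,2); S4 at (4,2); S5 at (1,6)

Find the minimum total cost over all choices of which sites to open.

46

Open {A}: assign each demand point to its cheapest open site.
  S1→A 6, S2→A 5, S3→A 3, S4→A 5, S5→A 6
  haulage cost 25, fixed 21 → total 46.
Compare {B}: haulage cost 33 + fixed 18 = 51.
Compare {A, B}: haulage cost 21 + fixed 39 = 60.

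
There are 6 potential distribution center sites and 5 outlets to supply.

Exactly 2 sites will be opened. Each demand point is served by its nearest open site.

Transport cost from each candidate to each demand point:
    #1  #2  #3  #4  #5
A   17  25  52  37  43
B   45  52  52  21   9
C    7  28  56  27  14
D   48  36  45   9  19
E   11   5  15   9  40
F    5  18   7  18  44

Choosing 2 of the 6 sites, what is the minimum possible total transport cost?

Open {B, E}.
  #1→E 11, #2→E 5, #3→E 15, #4→E 9, #5→B 9  ⇒ total 49.
Compare {C, E}: total 50.
Compare {B, F}: total 57.
No size-2 selection does better; minimum is 49.

49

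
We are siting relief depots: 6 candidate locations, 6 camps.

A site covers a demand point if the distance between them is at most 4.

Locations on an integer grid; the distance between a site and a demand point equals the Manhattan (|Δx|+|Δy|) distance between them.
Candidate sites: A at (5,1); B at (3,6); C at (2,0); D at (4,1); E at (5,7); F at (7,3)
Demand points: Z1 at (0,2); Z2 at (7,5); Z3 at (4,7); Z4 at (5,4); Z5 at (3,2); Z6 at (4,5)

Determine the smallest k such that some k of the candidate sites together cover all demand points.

Coverage sets (demand points within 4 of each site):
  A: {Z4, Z5}
  B: {Z3, Z4, Z5, Z6}
  C: {Z1, Z5}
  D: {Z4, Z5, Z6}
  E: {Z2, Z3, Z4, Z6}
  F: {Z2, Z4}
No single site covers all 6 demand points.
But {C, E} covers everything, so the minimum is 2.

2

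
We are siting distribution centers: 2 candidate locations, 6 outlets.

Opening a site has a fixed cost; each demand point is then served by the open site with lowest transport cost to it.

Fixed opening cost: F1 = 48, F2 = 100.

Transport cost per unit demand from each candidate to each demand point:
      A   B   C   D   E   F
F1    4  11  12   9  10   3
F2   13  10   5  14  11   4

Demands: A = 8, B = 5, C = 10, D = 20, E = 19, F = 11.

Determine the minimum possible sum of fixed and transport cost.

Open {F1}: assign each demand point to its cheapest open site.
  A→F1 8×4=32, B→F1 5×11=55, C→F1 10×12=120, D→F1 20×9=180, E→F1 19×10=190, F→F1 11×3=33
  transport cost 610, fixed 48 → total 658.
Compare {F1, F2}: transport cost 535 + fixed 148 = 683.
Compare {F2}: transport cost 737 + fixed 100 = 837.

658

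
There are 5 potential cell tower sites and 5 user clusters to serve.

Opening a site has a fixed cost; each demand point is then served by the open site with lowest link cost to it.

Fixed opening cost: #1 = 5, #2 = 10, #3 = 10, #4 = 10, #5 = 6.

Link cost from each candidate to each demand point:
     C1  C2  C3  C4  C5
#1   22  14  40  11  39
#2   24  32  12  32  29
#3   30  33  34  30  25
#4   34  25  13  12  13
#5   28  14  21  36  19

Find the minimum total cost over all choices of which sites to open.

Open {#1, #4}: assign each demand point to its cheapest open site.
  C1→#1 22, C2→#1 14, C3→#4 13, C4→#1 11, C5→#4 13
  link cost 73, fixed 15 → total 88.
Compare {#1, #4, #5}: link cost 73 + fixed 21 = 94.
Compare {#4, #5}: link cost 80 + fixed 16 = 96.
Compare {#1, #2, #4}: link cost 72 + fixed 25 = 97.
All other subsets cost ≥ 94. Minimum total cost: 88.

88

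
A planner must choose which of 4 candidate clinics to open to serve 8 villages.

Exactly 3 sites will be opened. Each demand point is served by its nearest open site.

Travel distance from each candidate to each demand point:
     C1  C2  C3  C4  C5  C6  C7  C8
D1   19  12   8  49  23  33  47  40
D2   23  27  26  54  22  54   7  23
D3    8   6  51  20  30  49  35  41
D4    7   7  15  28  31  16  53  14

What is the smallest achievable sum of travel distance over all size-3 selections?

107

Open {D2, D3, D4}.
  C1→D4 7, C2→D3 6, C3→D4 15, C4→D3 20, C5→D2 22, C6→D4 16, C7→D2 7, C8→D4 14  ⇒ total 107.
Compare {D1, D2, D4}: total 109.
Compare {D1, D2, D3}: total 127.
No size-3 selection does better; minimum is 107.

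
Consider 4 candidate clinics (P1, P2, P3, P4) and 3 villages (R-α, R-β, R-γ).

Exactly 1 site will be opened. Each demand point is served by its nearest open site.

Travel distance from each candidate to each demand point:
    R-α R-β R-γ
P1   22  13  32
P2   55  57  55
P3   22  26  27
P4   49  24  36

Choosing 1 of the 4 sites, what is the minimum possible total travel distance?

67

Open {P1}.
  R-α→P1 22, R-β→P1 13, R-γ→P1 32  ⇒ total 67.
Compare {P3}: total 75.
Compare {P4}: total 109.
No size-1 selection does better; minimum is 67.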